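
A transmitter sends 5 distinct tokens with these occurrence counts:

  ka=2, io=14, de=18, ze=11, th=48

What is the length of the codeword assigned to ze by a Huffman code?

4

Build the tree from the bottom:
merge ka(2) and ze(11): 13
merge 13 and io(14): 27
merge de(18) and 27: 45
merge 45 and th(48): 93
The subtree containing ze is merged 4 times, so code length = 4.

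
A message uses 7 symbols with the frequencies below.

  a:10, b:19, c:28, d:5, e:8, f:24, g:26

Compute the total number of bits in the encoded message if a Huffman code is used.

Merge the two smallest weights repeatedly:
merge d(5) and e(8): 13
merge a(10) and 13: 23
merge b(19) and 23: 42
merge f(24) and g(26): 50
merge c(28) and 42: 70
merge 50 and 70: 120
The encoded length is the sum of every internal node's weight: 13 + 23 + 42 + 50 + 70 + 120 = 318 bits.

318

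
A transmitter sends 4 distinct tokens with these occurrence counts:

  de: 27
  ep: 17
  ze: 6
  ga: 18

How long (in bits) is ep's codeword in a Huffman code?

Build the tree from the bottom:
merge ze(6) and ep(17): 23
merge ga(18) and 23: 41
merge de(27) and 41: 68
ep's leaf is at depth 3, giving a 3-bit codeword.

3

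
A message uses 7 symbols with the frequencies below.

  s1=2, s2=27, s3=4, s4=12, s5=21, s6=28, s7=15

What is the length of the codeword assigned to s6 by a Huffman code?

Build the tree from the bottom:
merge s1(2) and s3(4): 6
merge 6 and s4(12): 18
merge s7(15) and 18: 33
merge s5(21) and s2(27): 48
merge s6(28) and 33: 61
merge 48 and 61: 109
The subtree containing s6 is merged 2 times, so code length = 2.

2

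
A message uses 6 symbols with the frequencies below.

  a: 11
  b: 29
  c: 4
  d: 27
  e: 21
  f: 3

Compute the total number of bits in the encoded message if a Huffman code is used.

215

Greedily combine the two least-frequent nodes:
combine f(3), c(4) → 7
combine 7, a(11) → 18
combine 18, e(21) → 39
combine d(27), b(29) → 56
combine 39, 56 → 95
The encoded length is the sum of every internal node's weight: 7 + 18 + 39 + 56 + 95 = 215 bits.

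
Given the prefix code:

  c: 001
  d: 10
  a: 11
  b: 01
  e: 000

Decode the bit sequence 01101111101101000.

Read left to right; each codeword is recognised as soon as it completes (prefix code):
  01→b | 10→d | 11→a | 11→a | 10→d | 11→a | 01→b | 000→e
Decoded message: bdaadabe

bdaadabe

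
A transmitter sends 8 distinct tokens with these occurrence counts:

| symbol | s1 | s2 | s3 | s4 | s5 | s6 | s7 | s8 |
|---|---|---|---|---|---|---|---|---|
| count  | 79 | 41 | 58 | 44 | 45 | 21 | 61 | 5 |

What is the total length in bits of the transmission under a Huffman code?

Build the Huffman tree bottom-up:
merge s8(5) and s6(21): 26
merge 26 and s2(41): 67
merge s4(44) and s5(45): 89
merge s3(58) and s7(61): 119
merge 67 and s1(79): 146
merge 89 and 119: 208
merge 146 and 208: 354
Total encoded bits = sum of merged weights = 26 + 67 + 89 + 119 + 146 + 208 + 354 = 1009.

1009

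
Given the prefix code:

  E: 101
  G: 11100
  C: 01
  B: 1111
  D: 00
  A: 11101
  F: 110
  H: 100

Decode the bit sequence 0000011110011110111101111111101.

Read left to right; each codeword is recognised as soon as it completes (prefix code):
  00→D | 00→D | 01→C | 11100→G | 1111→B | 01→C | 11101→A | 1111→B | 11101→A
Decoded message: DDCGBCABA

DDCGBCABA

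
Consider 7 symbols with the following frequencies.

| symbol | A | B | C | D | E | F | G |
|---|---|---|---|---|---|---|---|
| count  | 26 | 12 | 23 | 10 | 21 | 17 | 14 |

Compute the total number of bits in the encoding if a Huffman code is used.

342

Merge the two smallest weights repeatedly:
D(10) + B(12) → 22
G(14) + F(17) → 31
E(21) + 22 → 43
C(23) + A(26) → 49
31 + 43 → 74
49 + 74 → 123
Total encoded bits = sum of merged weights = 22 + 31 + 43 + 49 + 74 + 123 = 342.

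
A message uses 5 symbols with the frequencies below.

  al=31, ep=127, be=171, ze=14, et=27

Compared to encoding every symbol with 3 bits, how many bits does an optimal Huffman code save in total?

428

Fixed-length: 3 bits × 370 symbols = 1110 bits.
Huffman merges:
merge ze(14) and et(27): 41
merge al(31) and 41: 72
merge 72 and ep(127): 199
merge be(171) and 199: 370
Huffman total = 41 + 72 + 199 + 370 = 682 bits.
Saving = 1110 − 682 = 428 bits.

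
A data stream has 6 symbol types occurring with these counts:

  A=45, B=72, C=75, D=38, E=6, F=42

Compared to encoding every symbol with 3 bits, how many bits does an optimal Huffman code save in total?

148

Fixed-length: 3 bits × 278 symbols = 834 bits.
Huffman merges:
merge E(6) and D(38): 44
merge F(42) and 44: 86
merge A(45) and B(72): 117
merge C(75) and 86: 161
merge 117 and 161: 278
Huffman total = 44 + 86 + 117 + 161 + 278 = 686 bits.
Saving = 834 − 686 = 148 bits.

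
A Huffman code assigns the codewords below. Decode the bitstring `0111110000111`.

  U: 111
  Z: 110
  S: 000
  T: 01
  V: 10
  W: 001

TUVSU

Read left to right; each codeword is recognised as soon as it completes (prefix code):
  01→T | 111→U | 10→V | 000→S | 111→U
Decoded message: TUVSU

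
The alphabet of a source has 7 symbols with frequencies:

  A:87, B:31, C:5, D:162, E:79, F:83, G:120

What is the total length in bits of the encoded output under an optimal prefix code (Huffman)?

1455

Build the Huffman tree bottom-up:
combine C(5), B(31) → 36
combine 36, E(79) → 115
combine F(83), A(87) → 170
combine 115, G(120) → 235
combine D(162), 170 → 332
combine 235, 332 → 567
The encoded length is the sum of every internal node's weight: 36 + 115 + 170 + 235 + 332 + 567 = 1455 bits.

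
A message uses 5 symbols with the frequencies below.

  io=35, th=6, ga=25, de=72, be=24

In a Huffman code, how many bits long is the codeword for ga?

3

Repeatedly merge the two smallest:
combine th(6), be(24) → 30
combine ga(25), 30 → 55
combine io(35), 55 → 90
combine de(72), 90 → 162
The subtree containing ga is merged 3 times, so code length = 3.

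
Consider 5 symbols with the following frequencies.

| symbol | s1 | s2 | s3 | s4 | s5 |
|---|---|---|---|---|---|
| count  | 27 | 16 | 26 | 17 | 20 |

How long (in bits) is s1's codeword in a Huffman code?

Repeatedly merge the two smallest:
s2(16) + s4(17) → 33
s5(20) + s3(26) → 46
s1(27) + 33 → 60
46 + 60 → 106
The subtree containing s1 is merged 2 times, so code length = 2.

2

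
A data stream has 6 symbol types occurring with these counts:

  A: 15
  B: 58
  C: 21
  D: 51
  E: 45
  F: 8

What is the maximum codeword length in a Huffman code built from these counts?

Merge the two lowest-weight nodes at each step:
combine F(8), A(15) → 23
combine C(21), 23 → 44
combine 44, E(45) → 89
combine D(51), B(58) → 109
combine 89, 109 → 198
The rarest symbols sit at the bottom; the longest codeword is 4 bits.

4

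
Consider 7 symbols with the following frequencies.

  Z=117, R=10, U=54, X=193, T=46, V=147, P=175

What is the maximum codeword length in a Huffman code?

Merge the two lowest-weight nodes at each step:
combine R(10), T(46) → 56
combine U(54), 56 → 110
combine 110, Z(117) → 227
combine V(147), P(175) → 322
combine X(193), 227 → 420
combine 322, 420 → 742
The rarest symbols sit at the bottom; the longest codeword is 5 bits.

5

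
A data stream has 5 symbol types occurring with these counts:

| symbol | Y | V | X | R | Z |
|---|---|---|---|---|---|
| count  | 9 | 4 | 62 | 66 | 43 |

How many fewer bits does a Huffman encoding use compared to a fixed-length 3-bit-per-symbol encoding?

181

Fixed-length: 3 bits × 184 symbols = 552 bits.
Huffman merges:
combine V(4), Y(9) → 13
combine 13, Z(43) → 56
combine 56, X(62) → 118
combine R(66), 118 → 184
Huffman total = 13 + 56 + 118 + 184 = 371 bits.
Saving = 552 − 371 = 181 bits.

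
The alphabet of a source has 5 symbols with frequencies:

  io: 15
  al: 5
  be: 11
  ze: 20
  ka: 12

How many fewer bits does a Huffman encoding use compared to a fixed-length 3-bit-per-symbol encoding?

Fixed-length: 3 bits × 63 symbols = 189 bits.
Huffman merges:
merge al(5) and be(11): 16
merge ka(12) and io(15): 27
merge 16 and ze(20): 36
merge 27 and 36: 63
Huffman total = 16 + 27 + 36 + 63 = 142 bits.
Saving = 189 − 142 = 47 bits.

47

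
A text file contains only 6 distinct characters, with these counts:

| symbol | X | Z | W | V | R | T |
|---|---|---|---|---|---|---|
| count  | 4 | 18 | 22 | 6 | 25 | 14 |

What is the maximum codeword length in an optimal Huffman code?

Merge the two lowest-weight nodes at each step:
X(4) + V(6) → 10
10 + T(14) → 24
Z(18) + W(22) → 40
24 + R(25) → 49
40 + 49 → 89
The first pair merged (X, V) ends up deepest, at depth 4.

4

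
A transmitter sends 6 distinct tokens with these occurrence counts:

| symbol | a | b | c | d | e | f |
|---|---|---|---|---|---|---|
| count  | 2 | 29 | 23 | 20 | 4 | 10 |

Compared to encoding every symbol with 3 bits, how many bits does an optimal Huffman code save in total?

66

Fixed-length: 3 bits × 88 symbols = 264 bits.
Huffman merges:
a(2) + e(4) → 6
6 + f(10) → 16
16 + d(20) → 36
c(23) + b(29) → 52
36 + 52 → 88
Huffman total = 6 + 16 + 36 + 52 + 88 = 198 bits.
Saving = 264 − 198 = 66 bits.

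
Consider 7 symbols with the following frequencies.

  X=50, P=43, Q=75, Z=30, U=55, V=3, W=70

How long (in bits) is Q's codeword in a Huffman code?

2

Huffman merges, smallest pair first:
V(3) + Z(30) → 33
33 + P(43) → 76
X(50) + U(55) → 105
W(70) + Q(75) → 145
76 + 105 → 181
145 + 181 → 326
Q sits 2 levels below the root, so its codeword is 2 bits.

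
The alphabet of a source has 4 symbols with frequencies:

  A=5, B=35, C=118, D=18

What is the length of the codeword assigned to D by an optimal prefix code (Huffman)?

3

Repeatedly merge the two smallest:
combine A(5), D(18) → 23
combine 23, B(35) → 58
combine 58, C(118) → 176
The subtree containing D is merged 3 times, so code length = 3.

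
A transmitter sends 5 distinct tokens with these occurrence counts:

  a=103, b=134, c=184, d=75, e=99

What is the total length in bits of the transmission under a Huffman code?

1364

Greedily combine the two least-frequent nodes:
merge d(75) and e(99): 174
merge a(103) and b(134): 237
merge 174 and c(184): 358
merge 237 and 358: 595
The encoded length is the sum of every internal node's weight: 174 + 237 + 358 + 595 = 1364 bits.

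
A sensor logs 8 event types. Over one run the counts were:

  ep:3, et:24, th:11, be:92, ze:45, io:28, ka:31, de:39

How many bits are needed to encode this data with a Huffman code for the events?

Merge the two smallest weights repeatedly:
merge ep(3) and th(11): 14
merge 14 and et(24): 38
merge io(28) and ka(31): 59
merge 38 and de(39): 77
merge ze(45) and 59: 104
merge 77 and be(92): 169
merge 104 and 169: 273
Total encoded bits = sum of merged weights = 14 + 38 + 59 + 77 + 104 + 169 + 273 = 734.

734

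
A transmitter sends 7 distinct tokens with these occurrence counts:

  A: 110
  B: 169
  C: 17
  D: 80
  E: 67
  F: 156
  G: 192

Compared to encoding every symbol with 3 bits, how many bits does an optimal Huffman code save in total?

Fixed-length: 3 bits × 791 symbols = 2373 bits.
Huffman merges:
C(17) + E(67) → 84
D(80) + 84 → 164
A(110) + F(156) → 266
164 + B(169) → 333
G(192) + 266 → 458
333 + 458 → 791
Huffman total = 84 + 164 + 266 + 333 + 458 + 791 = 2096 bits.
Saving = 2373 − 2096 = 277 bits.

277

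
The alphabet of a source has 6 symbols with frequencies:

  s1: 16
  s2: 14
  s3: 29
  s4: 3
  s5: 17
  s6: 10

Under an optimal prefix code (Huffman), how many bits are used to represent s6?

4

Repeatedly merge the two smallest:
combine s4(3), s6(10) → 13
combine 13, s2(14) → 27
combine s1(16), s5(17) → 33
combine 27, s3(29) → 56
combine 33, 56 → 89
s6's leaf is at depth 4, giving a 4-bit codeword.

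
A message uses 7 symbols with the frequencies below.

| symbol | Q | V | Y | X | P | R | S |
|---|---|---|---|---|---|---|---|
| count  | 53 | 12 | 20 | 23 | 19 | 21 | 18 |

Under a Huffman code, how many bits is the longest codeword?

3

Merge the two lowest-weight nodes at each step:
combine V(12), S(18) → 30
combine P(19), Y(20) → 39
combine R(21), X(23) → 44
combine 30, 39 → 69
combine 44, Q(53) → 97
combine 69, 97 → 166
Maximum depth reached is 3.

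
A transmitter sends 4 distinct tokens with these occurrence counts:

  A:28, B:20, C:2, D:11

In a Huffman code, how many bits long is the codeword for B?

2

Huffman merges, smallest pair first:
merge C(2) and D(11): 13
merge 13 and B(20): 33
merge A(28) and 33: 61
B's leaf is at depth 2, giving a 2-bit codeword.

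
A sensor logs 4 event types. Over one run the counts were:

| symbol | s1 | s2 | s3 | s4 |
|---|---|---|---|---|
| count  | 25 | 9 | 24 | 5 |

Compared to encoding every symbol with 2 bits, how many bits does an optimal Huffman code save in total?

11

Fixed-length: 2 bits × 63 symbols = 126 bits.
Huffman merges:
merge s4(5) and s2(9): 14
merge 14 and s3(24): 38
merge s1(25) and 38: 63
Huffman total = 14 + 38 + 63 = 115 bits.
Saving = 126 − 115 = 11 bits.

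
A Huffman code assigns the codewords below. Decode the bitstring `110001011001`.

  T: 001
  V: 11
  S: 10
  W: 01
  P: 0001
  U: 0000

VPWSW

Read left to right; each codeword is recognised as soon as it completes (prefix code):
  11→V | 0001→P | 01→W | 10→S | 01→W
Decoded message: VPWSW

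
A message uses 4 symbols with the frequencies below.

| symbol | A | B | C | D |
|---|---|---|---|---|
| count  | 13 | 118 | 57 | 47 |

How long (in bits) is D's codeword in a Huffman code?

Build the tree from the bottom:
A(13) + D(47) → 60
C(57) + 60 → 117
117 + B(118) → 235
D sits 3 levels below the root, so its codeword is 3 bits.

3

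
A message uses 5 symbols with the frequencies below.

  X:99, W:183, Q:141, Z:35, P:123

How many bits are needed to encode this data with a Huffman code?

Greedily combine the two least-frequent nodes:
combine Z(35), X(99) → 134
combine P(123), 134 → 257
combine Q(141), W(183) → 324
combine 257, 324 → 581
Each symbol's bit-cost is frequency × depth; summing gives 1296 bits (equivalently 134 + 257 + 324 + 581).

1296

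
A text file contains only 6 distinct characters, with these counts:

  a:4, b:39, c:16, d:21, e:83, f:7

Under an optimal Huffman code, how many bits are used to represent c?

Huffman merges, smallest pair first:
combine a(4), f(7) → 11
combine 11, c(16) → 27
combine d(21), 27 → 48
combine b(39), 48 → 87
combine e(83), 87 → 170
The subtree containing c is merged 4 times, so code length = 4.

4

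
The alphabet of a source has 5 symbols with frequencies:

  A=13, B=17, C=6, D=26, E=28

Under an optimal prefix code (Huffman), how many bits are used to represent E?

2

Repeatedly merge the two smallest:
C(6) + A(13) → 19
B(17) + 19 → 36
D(26) + E(28) → 54
36 + 54 → 90
The subtree containing E is merged 2 times, so code length = 2.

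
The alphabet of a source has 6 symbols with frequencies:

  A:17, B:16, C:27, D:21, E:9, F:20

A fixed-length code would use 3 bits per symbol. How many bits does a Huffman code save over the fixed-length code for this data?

Fixed-length: 3 bits × 110 symbols = 330 bits.
Huffman merges:
combine E(9), B(16) → 25
combine A(17), F(20) → 37
combine D(21), 25 → 46
combine C(27), 37 → 64
combine 46, 64 → 110
Huffman total = 25 + 37 + 46 + 64 + 110 = 282 bits.
Saving = 330 − 282 = 48 bits.

48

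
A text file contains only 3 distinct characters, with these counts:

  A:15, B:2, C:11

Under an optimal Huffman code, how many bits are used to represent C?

2

Repeatedly merge the two smallest:
merge B(2) and C(11): 13
merge 13 and A(15): 28
C sits 2 levels below the root, so its codeword is 2 bits.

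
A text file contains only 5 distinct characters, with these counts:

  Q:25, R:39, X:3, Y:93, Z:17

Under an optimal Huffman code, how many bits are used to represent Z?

Build the tree from the bottom:
X(3) + Z(17) → 20
20 + Q(25) → 45
R(39) + 45 → 84
84 + Y(93) → 177
Z's leaf is at depth 4, giving a 4-bit codeword.

4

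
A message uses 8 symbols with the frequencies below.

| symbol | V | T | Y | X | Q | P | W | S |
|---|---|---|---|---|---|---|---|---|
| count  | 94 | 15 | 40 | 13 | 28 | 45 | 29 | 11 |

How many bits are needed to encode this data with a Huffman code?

Build the Huffman tree bottom-up:
combine S(11), X(13) → 24
combine T(15), 24 → 39
combine Q(28), W(29) → 57
combine 39, Y(40) → 79
combine P(45), 57 → 102
combine 79, V(94) → 173
combine 102, 173 → 275
The encoded length is the sum of every internal node's weight: 24 + 39 + 57 + 79 + 102 + 173 + 275 = 749 bits.

749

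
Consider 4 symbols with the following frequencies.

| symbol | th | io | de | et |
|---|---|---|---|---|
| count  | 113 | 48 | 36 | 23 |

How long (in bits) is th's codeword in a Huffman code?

1

Repeatedly merge the two smallest:
combine et(23), de(36) → 59
combine io(48), 59 → 107
combine 107, th(113) → 220
th is merged only at the final step, so code length = 1.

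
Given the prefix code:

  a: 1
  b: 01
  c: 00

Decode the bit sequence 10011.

Read left to right; each codeword is recognised as soon as it completes (prefix code):
  1→a | 00→c | 1→a | 1→a
Decoded message: acaa

acaa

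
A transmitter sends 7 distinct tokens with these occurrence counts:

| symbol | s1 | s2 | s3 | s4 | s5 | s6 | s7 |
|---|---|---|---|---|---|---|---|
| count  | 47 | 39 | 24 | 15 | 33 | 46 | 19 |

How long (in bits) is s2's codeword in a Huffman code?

Repeatedly merge the two smallest:
combine s4(15), s7(19) → 34
combine s3(24), s5(33) → 57
combine 34, s2(39) → 73
combine s6(46), s1(47) → 93
combine 57, 73 → 130
combine 93, 130 → 223
s2's leaf is at depth 3, giving a 3-bit codeword.

3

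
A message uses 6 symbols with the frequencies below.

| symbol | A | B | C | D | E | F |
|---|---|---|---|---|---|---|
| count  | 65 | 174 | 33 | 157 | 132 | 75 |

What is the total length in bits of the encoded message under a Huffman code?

1543

Build the Huffman tree bottom-up:
combine C(33), A(65) → 98
combine F(75), 98 → 173
combine E(132), D(157) → 289
combine 173, B(174) → 347
combine 289, 347 → 636
The encoded length is the sum of every internal node's weight: 98 + 173 + 289 + 347 + 636 = 1543 bits.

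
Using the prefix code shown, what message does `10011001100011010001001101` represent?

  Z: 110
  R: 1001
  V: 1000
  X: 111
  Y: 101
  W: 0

RRVZVRY

Read left to right; each codeword is recognised as soon as it completes (prefix code):
  1001→R | 1001→R | 1000→V | 110→Z | 1000→V | 1001→R | 101→Y
Decoded message: RRVZVRY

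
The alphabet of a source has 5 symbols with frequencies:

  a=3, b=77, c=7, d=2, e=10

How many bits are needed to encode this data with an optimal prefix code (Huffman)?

Merge the two smallest weights repeatedly:
d(2) + a(3) → 5
5 + c(7) → 12
e(10) + 12 → 22
22 + b(77) → 99
Each symbol's bit-cost is frequency × depth; summing gives 138 bits (equivalently 5 + 12 + 22 + 99).

138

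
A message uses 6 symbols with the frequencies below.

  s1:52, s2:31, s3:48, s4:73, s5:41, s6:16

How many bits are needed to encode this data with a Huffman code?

657

Build the Huffman tree bottom-up:
merge s6(16) and s2(31): 47
merge s5(41) and 47: 88
merge s3(48) and s1(52): 100
merge s4(73) and 88: 161
merge 100 and 161: 261
Each symbol's bit-cost is frequency × depth; summing gives 657 bits (equivalently 47 + 88 + 100 + 161 + 261).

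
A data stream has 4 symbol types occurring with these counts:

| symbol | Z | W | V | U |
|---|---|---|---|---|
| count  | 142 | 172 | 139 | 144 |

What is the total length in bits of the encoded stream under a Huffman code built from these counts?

1194

Merge the two smallest weights repeatedly:
combine V(139), Z(142) → 281
combine U(144), W(172) → 316
combine 281, 316 → 597
The encoded length is the sum of every internal node's weight: 281 + 316 + 597 = 1194 bits.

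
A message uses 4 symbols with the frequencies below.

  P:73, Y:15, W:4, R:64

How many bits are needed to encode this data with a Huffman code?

Build the Huffman tree bottom-up:
W(4) + Y(15) → 19
19 + R(64) → 83
P(73) + 83 → 156
Total encoded bits = sum of merged weights = 19 + 83 + 156 = 258.

258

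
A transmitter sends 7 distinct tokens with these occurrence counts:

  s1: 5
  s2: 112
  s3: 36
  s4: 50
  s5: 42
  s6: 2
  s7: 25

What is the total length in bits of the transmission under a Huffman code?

Build the Huffman tree bottom-up:
merge s6(2) and s1(5): 7
merge 7 and s7(25): 32
merge 32 and s3(36): 68
merge s5(42) and s4(50): 92
merge 68 and 92: 160
merge s2(112) and 160: 272
The encoded length is the sum of every internal node's weight: 7 + 32 + 68 + 92 + 160 + 272 = 631 bits.

631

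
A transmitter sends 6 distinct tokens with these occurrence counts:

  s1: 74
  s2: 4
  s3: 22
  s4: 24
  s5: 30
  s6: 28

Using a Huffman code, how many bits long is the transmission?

Build the Huffman tree bottom-up:
combine s2(4), s3(22) → 26
combine s4(24), 26 → 50
combine s6(28), s5(30) → 58
combine 50, 58 → 108
combine s1(74), 108 → 182
Total encoded bits = sum of merged weights = 26 + 50 + 58 + 108 + 182 = 424.

424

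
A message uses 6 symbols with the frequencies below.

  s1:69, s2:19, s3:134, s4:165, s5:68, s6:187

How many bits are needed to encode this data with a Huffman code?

1527

Build the Huffman tree bottom-up:
s2(19) + s5(68) → 87
s1(69) + 87 → 156
s3(134) + 156 → 290
s4(165) + s6(187) → 352
290 + 352 → 642
Each symbol's bit-cost is frequency × depth; summing gives 1527 bits (equivalently 87 + 156 + 290 + 352 + 642).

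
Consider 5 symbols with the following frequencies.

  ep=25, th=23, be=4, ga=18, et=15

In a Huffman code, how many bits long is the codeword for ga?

2

Build the tree from the bottom:
be(4) + et(15) → 19
ga(18) + 19 → 37
th(23) + ep(25) → 48
37 + 48 → 85
ga sits 2 levels below the root, so its codeword is 2 bits.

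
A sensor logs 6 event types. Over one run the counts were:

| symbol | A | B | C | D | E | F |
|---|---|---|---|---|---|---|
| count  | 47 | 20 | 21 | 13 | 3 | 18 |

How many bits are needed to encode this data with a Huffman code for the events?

Build the Huffman tree bottom-up:
combine E(3), D(13) → 16
combine 16, F(18) → 34
combine B(20), C(21) → 41
combine 34, 41 → 75
combine A(47), 75 → 122
The encoded length is the sum of every internal node's weight: 16 + 34 + 41 + 75 + 122 = 288 bits.

288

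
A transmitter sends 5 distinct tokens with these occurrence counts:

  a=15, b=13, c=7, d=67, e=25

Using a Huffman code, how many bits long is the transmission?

Greedily combine the two least-frequent nodes:
merge c(7) and b(13): 20
merge a(15) and 20: 35
merge e(25) and 35: 60
merge 60 and d(67): 127
Total encoded bits = sum of merged weights = 20 + 35 + 60 + 127 = 242.

242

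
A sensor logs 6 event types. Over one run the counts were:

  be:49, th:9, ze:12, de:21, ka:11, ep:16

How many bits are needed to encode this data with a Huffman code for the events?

Greedily combine the two least-frequent nodes:
merge th(9) and ka(11): 20
merge ze(12) and ep(16): 28
merge 20 and de(21): 41
merge 28 and 41: 69
merge be(49) and 69: 118
Total encoded bits = sum of merged weights = 20 + 28 + 41 + 69 + 118 = 276.

276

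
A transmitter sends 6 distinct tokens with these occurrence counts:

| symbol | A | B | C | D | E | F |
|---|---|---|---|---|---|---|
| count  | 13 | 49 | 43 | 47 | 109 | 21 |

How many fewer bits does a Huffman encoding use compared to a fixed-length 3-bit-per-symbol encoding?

184

Fixed-length: 3 bits × 282 symbols = 846 bits.
Huffman merges:
combine A(13), F(21) → 34
combine 34, C(43) → 77
combine D(47), B(49) → 96
combine 77, 96 → 173
combine E(109), 173 → 282
Huffman total = 34 + 77 + 96 + 173 + 282 = 662 bits.
Saving = 846 − 662 = 184 bits.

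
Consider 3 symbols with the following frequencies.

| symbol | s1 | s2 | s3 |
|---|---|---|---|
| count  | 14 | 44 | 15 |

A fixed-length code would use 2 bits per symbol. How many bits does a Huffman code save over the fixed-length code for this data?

44

Fixed-length: 2 bits × 73 symbols = 146 bits.
Huffman merges:
combine s1(14), s3(15) → 29
combine 29, s2(44) → 73
Huffman total = 29 + 73 = 102 bits.
Saving = 146 − 102 = 44 bits.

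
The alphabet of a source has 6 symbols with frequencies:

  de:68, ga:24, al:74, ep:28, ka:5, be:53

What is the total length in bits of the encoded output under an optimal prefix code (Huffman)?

590

Greedily combine the two least-frequent nodes:
merge ka(5) and ga(24): 29
merge ep(28) and 29: 57
merge be(53) and 57: 110
merge de(68) and al(74): 142
merge 110 and 142: 252
Total encoded bits = sum of merged weights = 29 + 57 + 110 + 142 + 252 = 590.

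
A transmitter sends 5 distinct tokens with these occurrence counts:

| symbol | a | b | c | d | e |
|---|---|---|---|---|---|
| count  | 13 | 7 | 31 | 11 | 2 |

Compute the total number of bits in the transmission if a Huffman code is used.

126

Merge the two smallest weights repeatedly:
combine e(2), b(7) → 9
combine 9, d(11) → 20
combine a(13), 20 → 33
combine c(31), 33 → 64
Each symbol's bit-cost is frequency × depth; summing gives 126 bits (equivalently 9 + 20 + 33 + 64).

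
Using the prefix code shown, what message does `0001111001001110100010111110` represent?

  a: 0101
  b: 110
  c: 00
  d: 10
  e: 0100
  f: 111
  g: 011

cgbefeafd

Read left to right; each codeword is recognised as soon as it completes (prefix code):
  00→c | 011→g | 110→b | 0100→e | 111→f | 0100→e | 0101→a | 111→f | 10→d
Decoded message: cgbefeafd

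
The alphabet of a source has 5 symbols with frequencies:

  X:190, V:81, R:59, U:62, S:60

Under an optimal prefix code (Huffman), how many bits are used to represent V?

Repeatedly merge the two smallest:
R(59) + S(60) → 119
U(62) + V(81) → 143
119 + 143 → 262
X(190) + 262 → 452
V sits 3 levels below the root, so its codeword is 3 bits.

3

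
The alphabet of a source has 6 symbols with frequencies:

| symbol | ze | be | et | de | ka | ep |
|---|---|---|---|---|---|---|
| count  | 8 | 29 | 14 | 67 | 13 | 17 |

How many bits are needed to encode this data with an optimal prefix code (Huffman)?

Build the Huffman tree bottom-up:
combine ze(8), ka(13) → 21
combine et(14), ep(17) → 31
combine 21, be(29) → 50
combine 31, 50 → 81
combine de(67), 81 → 148
The encoded length is the sum of every internal node's weight: 21 + 31 + 50 + 81 + 148 = 331 bits.

331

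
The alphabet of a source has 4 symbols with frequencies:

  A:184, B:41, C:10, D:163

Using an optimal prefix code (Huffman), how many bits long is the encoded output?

Merge the two smallest weights repeatedly:
C(10) + B(41) → 51
51 + D(163) → 214
A(184) + 214 → 398
Each symbol's bit-cost is frequency × depth; summing gives 663 bits (equivalently 51 + 214 + 398).

663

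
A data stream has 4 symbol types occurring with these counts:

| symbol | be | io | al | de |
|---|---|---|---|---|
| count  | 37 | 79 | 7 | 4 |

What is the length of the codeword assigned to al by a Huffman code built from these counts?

3

Repeatedly merge the two smallest:
merge de(4) and al(7): 11
merge 11 and be(37): 48
merge 48 and io(79): 127
al sits 3 levels below the root, so its codeword is 3 bits.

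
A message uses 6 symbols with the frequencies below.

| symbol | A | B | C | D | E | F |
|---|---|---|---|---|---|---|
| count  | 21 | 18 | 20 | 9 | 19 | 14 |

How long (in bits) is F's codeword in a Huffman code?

3

Repeatedly merge the two smallest:
combine D(9), F(14) → 23
combine B(18), E(19) → 37
combine C(20), A(21) → 41
combine 23, 37 → 60
combine 41, 60 → 101
The subtree containing F is merged 3 times, so code length = 3.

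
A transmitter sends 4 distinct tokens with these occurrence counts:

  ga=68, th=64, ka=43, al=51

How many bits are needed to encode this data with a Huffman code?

452

Greedily combine the two least-frequent nodes:
ka(43) + al(51) → 94
th(64) + ga(68) → 132
94 + 132 → 226
Total encoded bits = sum of merged weights = 94 + 132 + 226 = 452.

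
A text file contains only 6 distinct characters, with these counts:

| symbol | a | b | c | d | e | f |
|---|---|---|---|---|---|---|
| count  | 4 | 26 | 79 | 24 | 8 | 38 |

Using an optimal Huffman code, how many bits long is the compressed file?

389

Merge the two smallest weights repeatedly:
merge a(4) and e(8): 12
merge 12 and d(24): 36
merge b(26) and 36: 62
merge f(38) and 62: 100
merge c(79) and 100: 179
Total encoded bits = sum of merged weights = 12 + 36 + 62 + 100 + 179 = 389.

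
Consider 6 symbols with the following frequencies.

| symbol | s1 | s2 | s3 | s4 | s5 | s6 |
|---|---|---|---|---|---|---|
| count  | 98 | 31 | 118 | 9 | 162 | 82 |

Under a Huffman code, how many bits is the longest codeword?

4

Merge the two lowest-weight nodes at each step:
combine s4(9), s2(31) → 40
combine 40, s6(82) → 122
combine s1(98), s3(118) → 216
combine 122, s5(162) → 284
combine 216, 284 → 500
The rarest symbols sit at the bottom; the longest codeword is 4 bits.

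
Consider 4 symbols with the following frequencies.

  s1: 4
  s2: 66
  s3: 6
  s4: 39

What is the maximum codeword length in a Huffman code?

Merge the two lowest-weight nodes at each step:
merge s1(4) and s3(6): 10
merge 10 and s4(39): 49
merge 49 and s2(66): 115
The first pair merged (s1, s3) ends up deepest, at depth 3.

3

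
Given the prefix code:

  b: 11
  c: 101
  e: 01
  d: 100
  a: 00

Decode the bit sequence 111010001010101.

bcaeeee

Read left to right; each codeword is recognised as soon as it completes (prefix code):
  11→b | 101→c | 00→a | 01→e | 01→e | 01→e | 01→e
Decoded message: bcaeeee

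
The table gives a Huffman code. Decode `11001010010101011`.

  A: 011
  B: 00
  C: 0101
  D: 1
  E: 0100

DDBDEDCA

Read left to right; each codeword is recognised as soon as it completes (prefix code):
  1→D | 1→D | 00→B | 1→D | 0100→E | 1→D | 0101→C | 011→A
Decoded message: DDBDEDCA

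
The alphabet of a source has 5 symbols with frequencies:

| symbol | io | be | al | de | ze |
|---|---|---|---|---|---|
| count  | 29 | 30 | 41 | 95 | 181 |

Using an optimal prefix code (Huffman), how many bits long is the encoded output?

Greedily combine the two least-frequent nodes:
combine io(29), be(30) → 59
combine al(41), 59 → 100
combine de(95), 100 → 195
combine ze(181), 195 → 376
The encoded length is the sum of every internal node's weight: 59 + 100 + 195 + 376 = 730 bits.

730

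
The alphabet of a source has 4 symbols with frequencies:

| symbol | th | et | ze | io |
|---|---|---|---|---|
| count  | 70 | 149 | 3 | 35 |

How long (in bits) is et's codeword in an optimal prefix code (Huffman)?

1

Repeatedly merge the two smallest:
merge ze(3) and io(35): 38
merge 38 and th(70): 108
merge 108 and et(149): 257
et is a child of the root — depth 1, so its codeword is a single bit.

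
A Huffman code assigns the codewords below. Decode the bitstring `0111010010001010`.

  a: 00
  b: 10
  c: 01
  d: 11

Read left to right; each codeword is recognised as soon as it completes (prefix code):
  01→c | 11→d | 01→c | 00→a | 10→b | 00→a | 10→b | 10→b
Decoded message: cdcababb

cdcababb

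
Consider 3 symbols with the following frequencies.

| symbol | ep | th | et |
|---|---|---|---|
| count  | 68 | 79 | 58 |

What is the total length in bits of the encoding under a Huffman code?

331

Merge the two smallest weights repeatedly:
merge et(58) and ep(68): 126
merge th(79) and 126: 205
Each symbol's bit-cost is frequency × depth; summing gives 331 bits (equivalently 126 + 205).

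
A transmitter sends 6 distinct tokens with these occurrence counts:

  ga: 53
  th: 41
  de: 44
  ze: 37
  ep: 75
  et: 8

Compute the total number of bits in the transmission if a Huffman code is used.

646

Build the Huffman tree bottom-up:
et(8) + ze(37) → 45
th(41) + de(44) → 85
45 + ga(53) → 98
ep(75) + 85 → 160
98 + 160 → 258
Each symbol's bit-cost is frequency × depth; summing gives 646 bits (equivalently 45 + 85 + 98 + 160 + 258).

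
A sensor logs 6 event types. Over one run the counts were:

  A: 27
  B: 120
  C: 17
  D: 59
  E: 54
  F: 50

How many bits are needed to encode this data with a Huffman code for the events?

Merge the two smallest weights repeatedly:
combine C(17), A(27) → 44
combine 44, F(50) → 94
combine E(54), D(59) → 113
combine 94, 113 → 207
combine B(120), 207 → 327
The encoded length is the sum of every internal node's weight: 44 + 94 + 113 + 207 + 327 = 785 bits.

785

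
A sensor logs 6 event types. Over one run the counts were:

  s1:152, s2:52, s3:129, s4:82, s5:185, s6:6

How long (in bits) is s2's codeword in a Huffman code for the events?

4

Repeatedly merge the two smallest:
merge s6(6) and s2(52): 58
merge 58 and s4(82): 140
merge s3(129) and 140: 269
merge s1(152) and s5(185): 337
merge 269 and 337: 606
The subtree containing s2 is merged 4 times, so code length = 4.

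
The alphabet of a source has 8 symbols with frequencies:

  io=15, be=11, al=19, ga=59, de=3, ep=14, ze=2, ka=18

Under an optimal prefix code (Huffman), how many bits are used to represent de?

5

Repeatedly merge the two smallest:
ze(2) + de(3) → 5
5 + be(11) → 16
ep(14) + io(15) → 29
16 + ka(18) → 34
al(19) + 29 → 48
34 + 48 → 82
ga(59) + 82 → 141
de sits 5 levels below the root, so its codeword is 5 bits.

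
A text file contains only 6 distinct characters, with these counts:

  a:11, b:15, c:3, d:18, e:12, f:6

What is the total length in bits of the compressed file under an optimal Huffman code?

Merge the two smallest weights repeatedly:
c(3) + f(6) → 9
9 + a(11) → 20
e(12) + b(15) → 27
d(18) + 20 → 38
27 + 38 → 65
Each symbol's bit-cost is frequency × depth; summing gives 159 bits (equivalently 9 + 20 + 27 + 38 + 65).

159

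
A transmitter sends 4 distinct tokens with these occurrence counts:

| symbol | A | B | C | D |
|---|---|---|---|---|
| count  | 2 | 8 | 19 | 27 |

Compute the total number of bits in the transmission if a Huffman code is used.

95

Merge the two smallest weights repeatedly:
combine A(2), B(8) → 10
combine 10, C(19) → 29
combine D(27), 29 → 56
Each symbol's bit-cost is frequency × depth; summing gives 95 bits (equivalently 10 + 29 + 56).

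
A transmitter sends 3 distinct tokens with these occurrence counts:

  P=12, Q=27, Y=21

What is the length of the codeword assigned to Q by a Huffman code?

1

Repeatedly merge the two smallest:
combine P(12), Y(21) → 33
combine Q(27), 33 → 60
Q sits one level below the root: a 1-bit codeword.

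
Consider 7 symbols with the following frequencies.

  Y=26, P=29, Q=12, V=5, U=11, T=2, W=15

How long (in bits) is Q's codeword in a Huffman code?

Huffman merges, smallest pair first:
T(2) + V(5) → 7
7 + U(11) → 18
Q(12) + W(15) → 27
18 + Y(26) → 44
27 + P(29) → 56
44 + 56 → 100
Q sits 3 levels below the root, so its codeword is 3 bits.

3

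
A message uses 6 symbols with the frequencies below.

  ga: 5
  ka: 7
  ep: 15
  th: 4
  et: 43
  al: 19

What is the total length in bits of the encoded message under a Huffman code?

199

Greedily combine the two least-frequent nodes:
merge th(4) and ga(5): 9
merge ka(7) and 9: 16
merge ep(15) and 16: 31
merge al(19) and 31: 50
merge et(43) and 50: 93
The encoded length is the sum of every internal node's weight: 9 + 16 + 31 + 50 + 93 = 199 bits.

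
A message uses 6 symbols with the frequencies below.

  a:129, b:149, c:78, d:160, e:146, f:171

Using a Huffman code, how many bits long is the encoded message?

Build the Huffman tree bottom-up:
c(78) + a(129) → 207
e(146) + b(149) → 295
d(160) + f(171) → 331
207 + 295 → 502
331 + 502 → 833
Each symbol's bit-cost is frequency × depth; summing gives 2168 bits (equivalently 207 + 295 + 331 + 502 + 833).

2168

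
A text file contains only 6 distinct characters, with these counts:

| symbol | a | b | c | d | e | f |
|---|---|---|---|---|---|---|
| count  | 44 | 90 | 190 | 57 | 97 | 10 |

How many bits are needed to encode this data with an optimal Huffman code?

Greedily combine the two least-frequent nodes:
combine f(10), a(44) → 54
combine 54, d(57) → 111
combine b(90), e(97) → 187
combine 111, 187 → 298
combine c(190), 298 → 488
Each symbol's bit-cost is frequency × depth; summing gives 1138 bits (equivalently 54 + 111 + 187 + 298 + 488).

1138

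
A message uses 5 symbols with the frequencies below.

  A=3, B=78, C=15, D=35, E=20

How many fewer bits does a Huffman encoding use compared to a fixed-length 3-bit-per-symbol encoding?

Fixed-length: 3 bits × 151 symbols = 453 bits.
Huffman merges:
combine A(3), C(15) → 18
combine 18, E(20) → 38
combine D(35), 38 → 73
combine 73, B(78) → 151
Huffman total = 18 + 38 + 73 + 151 = 280 bits.
Saving = 453 − 280 = 173 bits.

173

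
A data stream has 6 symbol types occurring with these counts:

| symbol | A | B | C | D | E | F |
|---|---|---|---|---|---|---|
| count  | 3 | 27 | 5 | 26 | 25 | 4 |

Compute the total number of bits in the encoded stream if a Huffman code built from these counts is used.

199

Greedily combine the two least-frequent nodes:
merge A(3) and F(4): 7
merge C(5) and 7: 12
merge 12 and E(25): 37
merge D(26) and B(27): 53
merge 37 and 53: 90
Each symbol's bit-cost is frequency × depth; summing gives 199 bits (equivalently 7 + 12 + 37 + 53 + 90).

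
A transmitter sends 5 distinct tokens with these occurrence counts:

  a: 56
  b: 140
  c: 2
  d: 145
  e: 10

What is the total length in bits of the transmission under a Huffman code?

641

Merge the two smallest weights repeatedly:
combine c(2), e(10) → 12
combine 12, a(56) → 68
combine 68, b(140) → 208
combine d(145), 208 → 353
Each symbol's bit-cost is frequency × depth; summing gives 641 bits (equivalently 12 + 68 + 208 + 353).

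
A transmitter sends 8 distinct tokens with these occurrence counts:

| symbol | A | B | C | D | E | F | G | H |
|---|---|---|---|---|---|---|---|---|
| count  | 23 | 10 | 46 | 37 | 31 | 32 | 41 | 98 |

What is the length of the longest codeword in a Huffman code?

Merge the two lowest-weight nodes at each step:
B(10) + A(23) → 33
E(31) + F(32) → 63
33 + D(37) → 70
G(41) + C(46) → 87
63 + 70 → 133
87 + H(98) → 185
133 + 185 → 318
Maximum depth reached is 4.

4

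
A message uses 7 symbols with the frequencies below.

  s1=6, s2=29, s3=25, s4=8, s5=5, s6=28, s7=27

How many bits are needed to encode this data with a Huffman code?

330

Merge the two smallest weights repeatedly:
combine s5(5), s1(6) → 11
combine s4(8), 11 → 19
combine 19, s3(25) → 44
combine s7(27), s6(28) → 55
combine s2(29), 44 → 73
combine 55, 73 → 128
Each symbol's bit-cost is frequency × depth; summing gives 330 bits (equivalently 11 + 19 + 44 + 55 + 73 + 128).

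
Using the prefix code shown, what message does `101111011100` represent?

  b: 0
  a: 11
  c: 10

caabacb

Read left to right; each codeword is recognised as soon as it completes (prefix code):
  10→c | 11→a | 11→a | 0→b | 11→a | 10→c | 0→b
Decoded message: caabacb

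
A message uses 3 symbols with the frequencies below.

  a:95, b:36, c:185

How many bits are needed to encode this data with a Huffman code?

447

Merge the two smallest weights repeatedly:
combine b(36), a(95) → 131
combine 131, c(185) → 316
The encoded length is the sum of every internal node's weight: 131 + 316 = 447 bits.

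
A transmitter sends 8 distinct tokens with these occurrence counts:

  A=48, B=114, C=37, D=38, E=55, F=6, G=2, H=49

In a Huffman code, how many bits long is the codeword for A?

Huffman merges, smallest pair first:
combine G(2), F(6) → 8
combine 8, C(37) → 45
combine D(38), 45 → 83
combine A(48), H(49) → 97
combine E(55), 83 → 138
combine 97, B(114) → 211
combine 138, 211 → 349
The subtree containing A is merged 3 times, so code length = 3.

3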